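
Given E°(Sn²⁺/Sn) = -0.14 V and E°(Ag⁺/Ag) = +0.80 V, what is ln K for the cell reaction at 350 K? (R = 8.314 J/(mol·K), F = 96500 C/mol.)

ln K = 62.3

E°_cell = +0.80 − (-0.14) = 0.94 V, with n = 2 electrons transferred.
At equilibrium E = 0, so the Nernst equation gives ln K = nFE°/RT = (2)(96500)(0.94)/((8.314)(350)) = 62.35.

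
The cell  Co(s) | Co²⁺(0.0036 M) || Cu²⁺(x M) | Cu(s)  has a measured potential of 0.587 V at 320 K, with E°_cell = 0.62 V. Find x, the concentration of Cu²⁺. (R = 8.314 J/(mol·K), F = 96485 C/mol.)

From the Nernst equation, ln Q = nF(E° − E)/RT = 2×96485×(0.62 − 0.587)/(8.314×320) = 2.394, so Q = 11.0.
With Q = [Co²⁺]/[Cu²⁺] and the known concentrations, [Cu²⁺] in the denominator gives [Cu²⁺] = 3.3 × 10^-4 M.

3.3 × 10^-4 M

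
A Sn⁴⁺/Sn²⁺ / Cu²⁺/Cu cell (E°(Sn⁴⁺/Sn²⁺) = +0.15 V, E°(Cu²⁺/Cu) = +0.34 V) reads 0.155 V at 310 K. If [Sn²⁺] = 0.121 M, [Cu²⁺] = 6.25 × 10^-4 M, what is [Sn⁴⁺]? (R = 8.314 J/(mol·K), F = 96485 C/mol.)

0.001 M

From the Nernst equation, ln Q = nF(E° − E)/RT = 2×96485×(0.19 − 0.155)/(8.314×310) = 2.621, so Q = 13.7.
With Q = [Sn⁴⁺]/([Sn²⁺]·[Cu²⁺]) and the known concentrations, [Sn⁴⁺] in the numerator gives [Sn⁴⁺] = 0.001 M.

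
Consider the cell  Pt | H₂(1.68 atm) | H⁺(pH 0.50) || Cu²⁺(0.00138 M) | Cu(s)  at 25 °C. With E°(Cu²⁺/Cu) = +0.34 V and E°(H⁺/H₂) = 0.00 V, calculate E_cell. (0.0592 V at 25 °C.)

The Cu²⁺/Cu couple is the cathode, so E°_cell = 0.34 V; n = 2.
[H⁺] = 10^(−0.50) = 0.32 M, and Q = [H⁺]^2 / ([Cu²⁺]·P(H₂)) = 43.1.
E = E° − (0.0592/2) log Q = 0.34 − (0.0592/2)(1.635) = 0.292 V.

0.29 V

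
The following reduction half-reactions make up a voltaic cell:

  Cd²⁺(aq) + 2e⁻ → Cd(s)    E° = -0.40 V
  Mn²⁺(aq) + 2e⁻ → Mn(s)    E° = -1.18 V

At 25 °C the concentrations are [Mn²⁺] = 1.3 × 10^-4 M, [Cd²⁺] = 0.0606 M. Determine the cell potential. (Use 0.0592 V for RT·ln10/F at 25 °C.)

The Cd²⁺/Cd couple has the higher reduction potential and acts as the cathode, so E°_cell = -0.40 − (-1.18) = 0.78 V.
Balancing electrons gives n = 2; the reaction quotient is Q = [Mn²⁺]/[Cd²⁺] = 0.00215.
At 25 °C, E = E° − (0.0592/n) log Q = 0.78 − (0.0592/2)(-2.669) = 0.780 + 0.079 = 0.859 V.

0.859 V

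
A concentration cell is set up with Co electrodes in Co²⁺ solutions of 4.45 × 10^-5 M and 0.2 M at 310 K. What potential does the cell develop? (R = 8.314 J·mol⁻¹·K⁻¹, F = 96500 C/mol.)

Both half-cells are Co²⁺/Co, so E°_cell = 0. The concentrated side is the cathode; the cell reaction moves Co²⁺ from high to low concentration with n = 2.
Q = [Co²⁺]_dilute/[Co²⁺]_conc = 4.45 × 10^-5/0.2 = 2.22 × 10^-4.
E = 0 − (RT/nF) ln Q = −((8.314×310)/(2×96500))(-8.411) = 0.1123 V.

0.11 V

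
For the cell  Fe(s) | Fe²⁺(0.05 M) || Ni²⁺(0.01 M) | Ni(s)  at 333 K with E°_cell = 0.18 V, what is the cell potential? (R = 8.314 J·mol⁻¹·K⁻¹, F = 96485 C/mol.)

0.157 V

Balancing electrons gives n = 2; the reaction quotient is Q = [Fe²⁺]/[Ni²⁺] = 5.00.
E = E° − (RT/nF) ln Q = 0.18 − (8.314×333)/(2×96485) × (1.609) = 0.180 − 0.023 = 0.157 V.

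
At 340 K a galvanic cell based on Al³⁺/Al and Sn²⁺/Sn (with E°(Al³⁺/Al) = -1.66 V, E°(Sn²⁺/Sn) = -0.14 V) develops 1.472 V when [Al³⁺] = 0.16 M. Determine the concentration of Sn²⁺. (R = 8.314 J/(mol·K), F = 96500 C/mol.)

0.011 M

From the Nernst equation, ln Q = nF(E° − E)/RT = 6×96500×(1.52 − 1.472)/(8.314×340) = 9.832, so Q = 1.86 × 10^4.
With Q = [Al³⁺]^2/[Sn²⁺]^3 and the known concentrations, [Sn²⁺]^3 in the denominator gives [Sn²⁺] = 0.011 M.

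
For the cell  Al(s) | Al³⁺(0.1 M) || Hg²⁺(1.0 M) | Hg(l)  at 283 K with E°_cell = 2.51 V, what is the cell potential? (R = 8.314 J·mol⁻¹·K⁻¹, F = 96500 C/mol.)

2.53 V

Balancing electrons gives n = 6; the reaction quotient is Q = [Al³⁺]^2/[Hg²⁺]^3 = 0.0100.
E = E° − (RT/nF) ln Q = 2.51 − (8.314×283)/(6×96500) × (-4.605) = 2.510 + 0.019 = 2.529 V.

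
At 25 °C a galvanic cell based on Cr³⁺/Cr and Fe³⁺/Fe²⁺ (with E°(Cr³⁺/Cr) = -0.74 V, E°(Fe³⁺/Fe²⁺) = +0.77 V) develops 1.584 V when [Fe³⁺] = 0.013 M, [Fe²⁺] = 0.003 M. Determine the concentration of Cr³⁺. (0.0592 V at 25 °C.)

0.014 M

From the Nernst equation, log Q = n(E° − E)/0.0592 = 3(1.51 − 1.584)/0.0592 = -3.750, so Q = 1.78 × 10^-4.
With Q = [Cr³⁺]·[Fe²⁺]^3/[Fe³⁺]^3 and the known concentrations, [Cr³⁺] in the numerator gives [Cr³⁺] = 0.014 M.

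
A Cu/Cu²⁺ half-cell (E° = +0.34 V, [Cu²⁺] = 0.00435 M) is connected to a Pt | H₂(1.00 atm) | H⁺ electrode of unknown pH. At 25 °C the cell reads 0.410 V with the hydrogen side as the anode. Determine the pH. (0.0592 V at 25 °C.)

E°_cell = 0.34 V and n = 2.
log Q = n(E° − E)/0.0592 = 2×(0.34 − 0.410)/0.0592 = -2.365.
With Q = [H⁺]^2 / ([Cu²⁺]·P(H₂)), solving for [H⁺] gives log[H⁺] = -2.363, so pH = 2.36.

pH = 2.36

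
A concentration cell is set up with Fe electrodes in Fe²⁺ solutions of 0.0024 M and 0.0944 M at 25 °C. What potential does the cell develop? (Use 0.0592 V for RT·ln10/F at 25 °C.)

Both half-cells are Fe²⁺/Fe, so E°_cell = 0. The concentrated side is the cathode; the cell reaction moves Fe²⁺ from high to low concentration with n = 2.
Q = [Fe²⁺]_dilute/[Fe²⁺]_conc = 0.0024/0.0944 = 0.0254.
E = 0 − (0.0592/2) log Q = −(0.0592/2)(-1.595) = 0.0472 V.

0.047 V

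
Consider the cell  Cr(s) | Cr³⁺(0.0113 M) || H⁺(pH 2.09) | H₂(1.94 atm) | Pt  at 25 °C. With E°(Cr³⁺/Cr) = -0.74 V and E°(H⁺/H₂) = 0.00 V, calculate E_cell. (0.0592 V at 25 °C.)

0.65 V

The hydrogen couple is the cathode, so E°_cell = 0.74 V; n = 6.
[H⁺] = 10^(−2.09) = 0.0081 M, and Q = [Cr³⁺]^2·P(H₂)^3 / [H⁺]^6 = 3.23 × 10^9.
E = E° − (0.0592/6) log Q = 0.74 − (0.0592/6)(9.510) = 0.646 V.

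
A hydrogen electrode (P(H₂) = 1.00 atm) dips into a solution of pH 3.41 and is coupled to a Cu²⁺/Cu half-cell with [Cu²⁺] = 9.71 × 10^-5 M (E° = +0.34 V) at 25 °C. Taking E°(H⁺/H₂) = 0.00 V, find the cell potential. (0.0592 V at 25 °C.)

The Cu²⁺/Cu couple is the cathode, so E°_cell = 0.34 V; n = 2.
[H⁺] = 10^(−3.41) = 3.9 × 10^-4 M, and Q = [H⁺]^2 / ([Cu²⁺]·P(H₂)) = 0.00156.
E = E° − (0.0592/2) log Q = 0.34 − (0.0592/2)(-2.807) = 0.423 V.

0.42 V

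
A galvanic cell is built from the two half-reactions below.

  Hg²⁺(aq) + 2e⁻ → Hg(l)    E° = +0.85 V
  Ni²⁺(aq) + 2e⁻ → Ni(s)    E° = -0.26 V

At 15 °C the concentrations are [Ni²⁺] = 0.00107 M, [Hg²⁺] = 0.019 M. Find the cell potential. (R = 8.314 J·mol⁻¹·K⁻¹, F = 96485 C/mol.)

1.15 V

The Hg²⁺/Hg couple has the higher reduction potential and acts as the cathode, so E°_cell = +0.85 − (-0.26) = 1.11 V.
Balancing electrons gives n = 2; the reaction quotient is Q = [Ni²⁺]/[Hg²⁺] = 0.0563.
E = E° − (RT/nF) ln Q = 1.11 − (8.314×288)/(2×96485) × (-2.877) = 1.110 + 0.036 = 1.146 V.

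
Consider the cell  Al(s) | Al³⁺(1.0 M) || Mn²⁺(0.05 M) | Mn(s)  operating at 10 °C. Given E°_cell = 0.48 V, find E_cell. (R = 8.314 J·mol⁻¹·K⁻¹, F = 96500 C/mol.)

Balancing electrons gives n = 6; the reaction quotient is Q = [Al³⁺]^2/[Mn²⁺]^3 = 8000.
E = E° − (RT/nF) ln Q = 0.48 − (8.314×283)/(6×96500) × (8.987) = 0.480 − 0.037 = 0.443 V.

0.443 V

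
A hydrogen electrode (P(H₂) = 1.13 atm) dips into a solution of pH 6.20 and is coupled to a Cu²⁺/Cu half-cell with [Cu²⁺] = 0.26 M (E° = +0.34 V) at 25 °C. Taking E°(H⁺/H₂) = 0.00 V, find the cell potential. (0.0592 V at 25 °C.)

The Cu²⁺/Cu couple is the cathode, so E°_cell = 0.34 V; n = 2.
[H⁺] = 10^(−6.20) = 6.3 × 10^-7 M, and Q = [H⁺]^2 / ([Cu²⁺]·P(H₂)) = 1.36 × 10^-12.
E = E° − (0.0592/2) log Q = 0.34 − (0.0592/2)(-11.868) = 0.691 V.

0.69 V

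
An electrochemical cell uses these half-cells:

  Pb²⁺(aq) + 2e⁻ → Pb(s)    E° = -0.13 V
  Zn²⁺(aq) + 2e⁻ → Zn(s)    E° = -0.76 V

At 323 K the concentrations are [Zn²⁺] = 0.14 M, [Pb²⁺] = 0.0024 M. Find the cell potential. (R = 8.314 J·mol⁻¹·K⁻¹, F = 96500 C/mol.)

The Pb²⁺/Pb couple has the higher reduction potential and acts as the cathode, so E°_cell = -0.13 − (-0.76) = 0.63 V.
Balancing electrons gives n = 2; the reaction quotient is Q = [Zn²⁺]/[Pb²⁺] = 58.3.
E = E° − (RT/nF) ln Q = 0.63 − (8.314×323)/(2×96500) × (4.066) = 0.630 − 0.057 = 0.573 V.

0.573 V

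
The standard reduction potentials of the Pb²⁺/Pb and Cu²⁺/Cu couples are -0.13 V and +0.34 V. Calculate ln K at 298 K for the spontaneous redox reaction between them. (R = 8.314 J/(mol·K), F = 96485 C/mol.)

E°_cell = +0.34 − (-0.13) = 0.47 V, with n = 2 electrons transferred.
At equilibrium E = 0, so the Nernst equation gives ln K = nFE°/RT = (2)(96485)(0.47)/((8.314)(298)) = 36.61.

ln K = 36.6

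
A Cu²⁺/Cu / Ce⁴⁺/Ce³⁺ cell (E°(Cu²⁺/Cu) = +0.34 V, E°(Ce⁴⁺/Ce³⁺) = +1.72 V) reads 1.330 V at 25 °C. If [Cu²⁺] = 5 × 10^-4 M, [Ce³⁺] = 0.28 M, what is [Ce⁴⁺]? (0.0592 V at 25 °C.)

9 × 10^-4 M

From the Nernst equation, log Q = n(E° − E)/0.0592 = 2(1.38 − 1.330)/0.0592 = 1.689, so Q = 48.9.
With Q = [Cu²⁺]·[Ce³⁺]^2/[Ce⁴⁺]^2 and the known concentrations, [Ce⁴⁺]^2 in the denominator gives [Ce⁴⁺] = 9 × 10^-4 M.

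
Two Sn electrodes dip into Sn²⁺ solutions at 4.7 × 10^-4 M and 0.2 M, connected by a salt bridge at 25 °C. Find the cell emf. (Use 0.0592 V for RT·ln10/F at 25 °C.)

Both half-cells are Sn²⁺/Sn, so E°_cell = 0. The concentrated side is the cathode; the cell reaction moves Sn²⁺ from high to low concentration with n = 2.
Q = [Sn²⁺]_dilute/[Sn²⁺]_conc = 4.7 × 10^-4/0.2 = 0.00235.
E = 0 − (0.0592/2) log Q = −(0.0592/2)(-2.629) = 0.0778 V.

0.078 V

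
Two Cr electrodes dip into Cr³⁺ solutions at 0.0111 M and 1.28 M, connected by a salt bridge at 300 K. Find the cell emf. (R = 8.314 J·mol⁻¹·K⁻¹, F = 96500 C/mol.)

0.041 V

Both half-cells are Cr³⁺/Cr, so E°_cell = 0. The concentrated side is the cathode; the cell reaction moves Cr³⁺ from high to low concentration with n = 3.
Q = [Cr³⁺]_dilute/[Cr³⁺]_conc = 0.0111/1.28 = 0.00867.
E = 0 − (RT/nF) ln Q = −((8.314×300)/(3×96500))(-4.748) = 0.0409 V.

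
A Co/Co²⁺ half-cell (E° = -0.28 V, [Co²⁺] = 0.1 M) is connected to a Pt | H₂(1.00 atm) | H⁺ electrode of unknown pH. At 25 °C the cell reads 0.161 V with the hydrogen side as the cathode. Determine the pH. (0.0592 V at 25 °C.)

E°_cell = 0.28 V and n = 2.
log Q = n(E° − E)/0.0592 = 2×(0.28 − 0.161)/0.0592 = 4.020.
With Q = [Co²⁺]·P(H₂) / [H⁺]^2, solving for [H⁺] gives log[H⁺] = -2.510, so pH = 2.51.

pH = 2.51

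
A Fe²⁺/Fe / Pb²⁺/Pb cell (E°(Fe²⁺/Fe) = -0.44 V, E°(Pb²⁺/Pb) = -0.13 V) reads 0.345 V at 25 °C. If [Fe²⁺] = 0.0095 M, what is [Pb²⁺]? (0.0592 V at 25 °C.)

0.14 M

From the Nernst equation, log Q = n(E° − E)/0.0592 = 2(0.31 − 0.345)/0.0592 = -1.182, so Q = 0.0657.
With Q = [Fe²⁺]/[Pb²⁺] and the known concentrations, [Pb²⁺] in the denominator gives [Pb²⁺] = 0.14 M.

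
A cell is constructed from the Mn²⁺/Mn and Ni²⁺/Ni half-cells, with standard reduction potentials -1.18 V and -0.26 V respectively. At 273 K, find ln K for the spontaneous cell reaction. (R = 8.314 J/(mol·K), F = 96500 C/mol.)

ln K = 78.2

E°_cell = -0.26 − (-1.18) = 0.92 V, with n = 2 electrons transferred.
At equilibrium E = 0, so the Nernst equation gives ln K = nFE°/RT = (2)(96500)(0.92)/((8.314)(273)) = 78.23.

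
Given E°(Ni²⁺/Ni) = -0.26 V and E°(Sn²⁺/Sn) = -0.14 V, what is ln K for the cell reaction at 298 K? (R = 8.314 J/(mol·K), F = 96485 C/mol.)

ln K = 9.3

E°_cell = -0.14 − (-0.26) = 0.12 V, with n = 2 electrons transferred.
At equilibrium E = 0, so the Nernst equation gives ln K = nFE°/RT = (2)(96485)(0.12)/((8.314)(298)) = 9.35.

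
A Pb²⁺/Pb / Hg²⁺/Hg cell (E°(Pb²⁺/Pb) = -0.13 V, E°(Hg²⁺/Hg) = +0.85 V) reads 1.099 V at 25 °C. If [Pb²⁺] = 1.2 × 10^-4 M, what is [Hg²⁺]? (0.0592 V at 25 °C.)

1.3 M

From the Nernst equation, log Q = n(E° − E)/0.0592 = 2(0.98 − 1.099)/0.0592 = -4.020, so Q = 9.54 × 10^-5.
With Q = [Pb²⁺]/[Hg²⁺] and the known concentrations, [Hg²⁺] in the denominator gives [Hg²⁺] = 1.3 M.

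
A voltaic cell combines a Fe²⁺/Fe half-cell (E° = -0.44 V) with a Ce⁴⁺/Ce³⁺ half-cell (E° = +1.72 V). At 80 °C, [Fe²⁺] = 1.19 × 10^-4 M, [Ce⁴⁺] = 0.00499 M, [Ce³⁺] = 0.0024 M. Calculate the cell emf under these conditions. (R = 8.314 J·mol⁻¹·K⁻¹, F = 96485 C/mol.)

The Ce⁴⁺/Ce³⁺ couple has the higher reduction potential and acts as the cathode, so E°_cell = +1.72 − (-0.44) = 2.16 V.
Balancing electrons gives n = 2; the reaction quotient is Q = [Fe²⁺]·[Ce³⁺]^2/[Ce⁴⁺]^2 = 2.75 × 10^-5.
E = E° − (RT/nF) ln Q = 2.16 − (8.314×353)/(2×96485) × (-10.500) = 2.160 + 0.160 = 2.320 V.

2.32 V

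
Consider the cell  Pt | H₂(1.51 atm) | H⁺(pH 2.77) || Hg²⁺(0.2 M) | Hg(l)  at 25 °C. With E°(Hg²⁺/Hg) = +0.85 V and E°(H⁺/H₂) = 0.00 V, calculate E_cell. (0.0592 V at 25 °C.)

The Hg²⁺/Hg couple is the cathode, so E°_cell = 0.85 V; n = 2.
[H⁺] = 10^(−2.77) = 0.0017 M, and Q = [H⁺]^2 / ([Hg²⁺]·P(H₂)) = 9.55 × 10^-6.
E = E° − (0.0592/2) log Q = 0.85 − (0.0592/2)(-5.020) = 0.999 V.

1.00 V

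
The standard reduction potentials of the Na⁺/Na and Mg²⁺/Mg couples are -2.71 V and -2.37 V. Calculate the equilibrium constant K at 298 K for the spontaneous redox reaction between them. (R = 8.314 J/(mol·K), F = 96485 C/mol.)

E°_cell = -2.37 − (-2.71) = 0.34 V, with n = 2 electrons transferred.
At equilibrium E = 0, so the Nernst equation gives ln K = nFE°/RT = (2)(96485)(0.34)/((8.314)(298)) = 26.48.
K = e^26.48 = 3.2 × 10^11.

3.2 × 10^11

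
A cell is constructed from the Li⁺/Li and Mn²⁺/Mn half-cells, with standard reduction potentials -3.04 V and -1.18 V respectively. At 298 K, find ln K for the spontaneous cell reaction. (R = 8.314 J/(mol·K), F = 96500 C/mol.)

ln K = 144.9

E°_cell = -1.18 − (-3.04) = 1.86 V, with n = 2 electrons transferred.
At equilibrium E = 0, so the Nernst equation gives ln K = nFE°/RT = (2)(96500)(1.86)/((8.314)(298)) = 144.89.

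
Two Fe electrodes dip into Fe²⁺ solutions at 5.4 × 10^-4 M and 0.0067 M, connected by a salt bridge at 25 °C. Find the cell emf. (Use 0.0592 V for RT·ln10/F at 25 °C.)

Both half-cells are Fe²⁺/Fe, so E°_cell = 0. The concentrated side is the cathode; the cell reaction moves Fe²⁺ from high to low concentration with n = 2.
Q = [Fe²⁺]_dilute/[Fe²⁺]_conc = 5.4 × 10^-4/0.0067 = 0.0806.
E = 0 − (0.0592/2) log Q = −(0.0592/2)(-1.094) = 0.0324 V.

0.032 V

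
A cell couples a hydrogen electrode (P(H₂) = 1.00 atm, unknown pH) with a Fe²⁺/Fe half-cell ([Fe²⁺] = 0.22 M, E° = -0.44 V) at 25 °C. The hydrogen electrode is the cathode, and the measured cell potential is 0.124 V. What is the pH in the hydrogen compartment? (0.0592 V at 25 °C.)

E°_cell = 0.44 V and n = 2.
log Q = n(E° − E)/0.0592 = 2×(0.44 − 0.124)/0.0592 = 10.676.
With Q = [Fe²⁺]·P(H₂) / [H⁺]^2, solving for [H⁺] gives log[H⁺] = -5.667, so pH = 5.67.

pH = 5.67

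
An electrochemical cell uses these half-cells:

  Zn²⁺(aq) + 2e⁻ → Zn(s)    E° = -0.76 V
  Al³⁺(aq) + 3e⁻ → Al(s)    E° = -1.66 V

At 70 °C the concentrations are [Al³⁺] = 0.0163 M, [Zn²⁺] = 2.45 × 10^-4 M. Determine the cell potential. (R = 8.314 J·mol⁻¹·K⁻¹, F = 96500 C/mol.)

0.818 V

The Zn²⁺/Zn couple has the higher reduction potential and acts as the cathode, so E°_cell = -0.76 − (-1.66) = 0.90 V.
Balancing electrons gives n = 6; the reaction quotient is Q = [Al³⁺]^2/[Zn²⁺]^3 = 1.81 × 10^7.
E = E° − (RT/nF) ln Q = 0.90 − (8.314×343)/(6×96500) × (16.710) = 0.900 − 0.082 = 0.818 V.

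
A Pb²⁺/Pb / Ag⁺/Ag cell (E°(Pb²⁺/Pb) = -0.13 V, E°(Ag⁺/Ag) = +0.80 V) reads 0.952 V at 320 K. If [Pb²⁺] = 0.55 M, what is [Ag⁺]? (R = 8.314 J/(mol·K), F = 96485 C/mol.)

1.6 M

From the Nernst equation, ln Q = nF(E° − E)/RT = 2×96485×(0.93 − 0.952)/(8.314×320) = -1.596, so Q = 0.203.
With Q = [Pb²⁺]/[Ag⁺]^2 and the known concentrations, [Ag⁺]^2 in the denominator gives [Ag⁺] = 1.6 M.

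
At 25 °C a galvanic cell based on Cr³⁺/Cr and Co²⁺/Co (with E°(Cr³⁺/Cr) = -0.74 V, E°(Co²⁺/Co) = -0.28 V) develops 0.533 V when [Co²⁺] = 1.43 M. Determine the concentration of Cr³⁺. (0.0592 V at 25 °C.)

From the Nernst equation, log Q = n(E° − E)/0.0592 = 6(0.46 − 0.533)/0.0592 = -7.399, so Q = 3.99 × 10^-8.
With Q = [Cr³⁺]^2/[Co²⁺]^3 and the known concentrations, [Cr³⁺]^2 in the numerator gives [Cr³⁺] = 3.4 × 10^-4 M.

3.4 × 10^-4 M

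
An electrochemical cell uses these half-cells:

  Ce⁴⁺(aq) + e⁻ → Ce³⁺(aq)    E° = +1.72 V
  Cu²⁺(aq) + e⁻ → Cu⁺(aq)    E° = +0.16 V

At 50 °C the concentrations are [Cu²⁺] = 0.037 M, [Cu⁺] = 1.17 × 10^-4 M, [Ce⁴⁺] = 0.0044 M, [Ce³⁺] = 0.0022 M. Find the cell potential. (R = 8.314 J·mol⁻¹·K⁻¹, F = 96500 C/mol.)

The Ce⁴⁺/Ce³⁺ couple has the higher reduction potential and acts as the cathode, so E°_cell = +1.72 − (+0.16) = 1.56 V.
Balancing electrons gives n = 1; the reaction quotient is Q = [Cu²⁺]·[Ce³⁺]/([Cu⁺]·[Ce⁴⁺]) = 158.
E = E° − (RT/nF) ln Q = 1.56 − (8.314×323)/(1×96500) × (5.063) = 1.560 − 0.141 = 1.419 V.

1.42 V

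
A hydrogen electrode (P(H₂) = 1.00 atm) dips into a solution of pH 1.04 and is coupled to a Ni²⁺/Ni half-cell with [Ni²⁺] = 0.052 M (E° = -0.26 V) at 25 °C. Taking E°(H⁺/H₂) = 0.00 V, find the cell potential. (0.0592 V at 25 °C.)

0.24 V

The hydrogen couple is the cathode, so E°_cell = 0.26 V; n = 2.
[H⁺] = 10^(−1.04) = 0.091 M, and Q = [Ni²⁺]·P(H₂) / [H⁺]^2 = 6.25.
E = E° − (0.0592/2) log Q = 0.26 − (0.0592/2)(0.796) = 0.236 V.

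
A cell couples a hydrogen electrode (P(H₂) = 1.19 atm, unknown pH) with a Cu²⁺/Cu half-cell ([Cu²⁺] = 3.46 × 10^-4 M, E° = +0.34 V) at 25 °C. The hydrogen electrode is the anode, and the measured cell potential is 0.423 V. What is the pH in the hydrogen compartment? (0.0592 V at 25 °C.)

pH = 3.09

E°_cell = 0.34 V and n = 2.
log Q = n(E° − E)/0.0592 = 2×(0.34 − 0.423)/0.0592 = -2.804.
With Q = [H⁺]^2 / ([Cu²⁺]·P(H₂)), solving for [H⁺] gives log[H⁺] = -3.095, so pH = 3.09.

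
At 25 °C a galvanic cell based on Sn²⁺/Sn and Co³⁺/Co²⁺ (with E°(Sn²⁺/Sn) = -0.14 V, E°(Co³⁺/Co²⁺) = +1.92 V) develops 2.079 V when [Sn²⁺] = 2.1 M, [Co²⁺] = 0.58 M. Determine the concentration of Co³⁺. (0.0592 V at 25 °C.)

1.8 M

From the Nernst equation, log Q = n(E° − E)/0.0592 = 2(2.06 − 2.079)/0.0592 = -0.642, so Q = 0.228.
With Q = [Sn²⁺]·[Co²⁺]^2/[Co³⁺]^2 and the known concentrations, [Co³⁺]^2 in the denominator gives [Co³⁺] = 1.8 M.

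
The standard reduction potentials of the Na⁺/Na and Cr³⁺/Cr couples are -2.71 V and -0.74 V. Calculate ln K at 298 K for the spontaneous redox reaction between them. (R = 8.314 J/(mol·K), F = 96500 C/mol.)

ln K = 230.2

E°_cell = -0.74 − (-2.71) = 1.97 V, with n = 3 electrons transferred.
At equilibrium E = 0, so the Nernst equation gives ln K = nFE°/RT = (3)(96500)(1.97)/((8.314)(298)) = 230.19.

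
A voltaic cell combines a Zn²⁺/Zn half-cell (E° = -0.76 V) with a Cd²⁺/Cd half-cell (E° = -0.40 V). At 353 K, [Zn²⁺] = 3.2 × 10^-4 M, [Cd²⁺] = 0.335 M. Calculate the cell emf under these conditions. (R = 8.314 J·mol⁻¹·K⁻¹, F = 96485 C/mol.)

The Cd²⁺/Cd couple has the higher reduction potential and acts as the cathode, so E°_cell = -0.40 − (-0.76) = 0.36 V.
Balancing electrons gives n = 2; the reaction quotient is Q = [Zn²⁺]/[Cd²⁺] = 9.55 × 10^-4.
E = E° − (RT/nF) ln Q = 0.36 − (8.314×353)/(2×96485) × (-6.954) = 0.360 + 0.106 = 0.466 V.

0.466 V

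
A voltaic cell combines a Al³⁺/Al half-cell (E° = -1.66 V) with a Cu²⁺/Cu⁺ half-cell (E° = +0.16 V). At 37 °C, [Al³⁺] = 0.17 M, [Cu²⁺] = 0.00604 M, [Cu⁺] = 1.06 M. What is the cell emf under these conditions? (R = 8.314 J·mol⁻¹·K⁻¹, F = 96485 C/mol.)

1.70 V

The Cu²⁺/Cu⁺ couple has the higher reduction potential and acts as the cathode, so E°_cell = +0.16 − (-1.66) = 1.82 V.
Balancing electrons gives n = 3; the reaction quotient is Q = [Al³⁺]·[Cu⁺]^3/[Cu²⁺]^3 = 9.19 × 10^5.
E = E° − (RT/nF) ln Q = 1.82 − (8.314×310)/(3×96485) × (13.731) = 1.820 − 0.122 = 1.698 V.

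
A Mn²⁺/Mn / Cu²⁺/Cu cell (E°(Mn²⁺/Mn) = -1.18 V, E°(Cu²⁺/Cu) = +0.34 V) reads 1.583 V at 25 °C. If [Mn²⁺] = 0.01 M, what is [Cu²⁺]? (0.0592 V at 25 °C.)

From the Nernst equation, log Q = n(E° − E)/0.0592 = 2(1.52 − 1.583)/0.0592 = -2.128, so Q = 0.00744.
With Q = [Mn²⁺]/[Cu²⁺] and the known concentrations, [Cu²⁺] in the denominator gives [Cu²⁺] = 1.3 M.

1.3 M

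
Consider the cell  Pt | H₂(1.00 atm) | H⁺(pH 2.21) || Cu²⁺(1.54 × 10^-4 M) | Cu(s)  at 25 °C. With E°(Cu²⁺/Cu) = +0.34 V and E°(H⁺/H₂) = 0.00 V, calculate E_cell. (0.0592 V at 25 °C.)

0.36 V

The Cu²⁺/Cu couple is the cathode, so E°_cell = 0.34 V; n = 2.
[H⁺] = 10^(−2.21) = 0.0062 M, and Q = [H⁺]^2 / ([Cu²⁺]·P(H₂)) = 0.247.
E = E° − (0.0592/2) log Q = 0.34 − (0.0592/2)(-0.608) = 0.358 V.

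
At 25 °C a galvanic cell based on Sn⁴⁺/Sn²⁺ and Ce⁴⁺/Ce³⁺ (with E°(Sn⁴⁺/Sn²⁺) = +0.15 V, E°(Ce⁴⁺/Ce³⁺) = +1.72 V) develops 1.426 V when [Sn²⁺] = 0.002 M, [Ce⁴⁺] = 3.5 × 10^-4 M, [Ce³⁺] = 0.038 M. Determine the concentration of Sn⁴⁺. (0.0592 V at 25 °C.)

0.012 M

From the Nernst equation, log Q = n(E° − E)/0.0592 = 2(1.57 − 1.426)/0.0592 = 4.865, so Q = 7.33 × 10^4.
With Q = [Sn⁴⁺]·[Ce³⁺]^2/([Sn²⁺]·[Ce⁴⁺]^2) and the known concentrations, [Sn⁴⁺] in the numerator gives [Sn⁴⁺] = 0.012 M.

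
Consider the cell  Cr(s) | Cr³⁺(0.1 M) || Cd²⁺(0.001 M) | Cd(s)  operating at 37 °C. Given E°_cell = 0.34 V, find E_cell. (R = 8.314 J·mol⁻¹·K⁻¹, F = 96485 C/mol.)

0.268 V

Balancing electrons gives n = 6; the reaction quotient is Q = [Cr³⁺]^2/[Cd²⁺]^3 = 1 × 10^7.
E = E° − (RT/nF) ln Q = 0.34 − (8.314×310)/(6×96485) × (16.118) = 0.340 − 0.072 = 0.268 V.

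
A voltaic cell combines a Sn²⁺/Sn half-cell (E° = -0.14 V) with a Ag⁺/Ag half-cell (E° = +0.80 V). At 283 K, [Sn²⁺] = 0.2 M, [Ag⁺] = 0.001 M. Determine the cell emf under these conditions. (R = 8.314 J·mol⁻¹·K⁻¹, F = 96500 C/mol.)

The Ag⁺/Ag couple has the higher reduction potential and acts as the cathode, so E°_cell = +0.80 − (-0.14) = 0.94 V.
Balancing electrons gives n = 2; the reaction quotient is Q = [Sn²⁺]/[Ag⁺]^2 = 2 × 10^5.
E = E° − (RT/nF) ln Q = 0.94 − (8.314×283)/(2×96500) × (12.206) = 0.940 − 0.149 = 0.791 V.

0.791 V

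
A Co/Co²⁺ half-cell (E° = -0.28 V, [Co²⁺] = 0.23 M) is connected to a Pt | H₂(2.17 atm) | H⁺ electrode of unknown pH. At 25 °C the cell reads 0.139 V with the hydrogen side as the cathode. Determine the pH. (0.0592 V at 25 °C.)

E°_cell = 0.28 V and n = 2.
log Q = n(E° − E)/0.0592 = 2×(0.28 − 0.139)/0.0592 = 4.764.
With Q = [Co²⁺]·P(H₂) / [H⁺]^2, solving for [H⁺] gives log[H⁺] = -2.533, so pH = 2.53.

pH = 2.53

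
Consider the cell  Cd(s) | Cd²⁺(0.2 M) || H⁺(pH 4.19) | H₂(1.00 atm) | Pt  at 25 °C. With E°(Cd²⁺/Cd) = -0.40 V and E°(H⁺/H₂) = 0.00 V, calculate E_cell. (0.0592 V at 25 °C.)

The hydrogen couple is the cathode, so E°_cell = 0.40 V; n = 2.
[H⁺] = 10^(−4.19) = 6.5 × 10^-5 M, and Q = [Cd²⁺]·P(H₂) / [H⁺]^2 = 4.8 × 10^7.
E = E° − (0.0592/2) log Q = 0.40 − (0.0592/2)(7.681) = 0.173 V.

0.17 V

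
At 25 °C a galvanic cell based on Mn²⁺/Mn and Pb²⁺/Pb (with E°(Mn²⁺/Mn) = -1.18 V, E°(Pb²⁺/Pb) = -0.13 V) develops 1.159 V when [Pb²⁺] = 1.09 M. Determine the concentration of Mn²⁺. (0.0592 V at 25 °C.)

From the Nernst equation, log Q = n(E° − E)/0.0592 = 2(1.05 − 1.159)/0.0592 = -3.682, so Q = 2.08 × 10^-4.
With Q = [Mn²⁺]/[Pb²⁺] and the known concentrations, [Mn²⁺] in the numerator gives [Mn²⁺] = 2.3 × 10^-4 M.

2.3 × 10^-4 M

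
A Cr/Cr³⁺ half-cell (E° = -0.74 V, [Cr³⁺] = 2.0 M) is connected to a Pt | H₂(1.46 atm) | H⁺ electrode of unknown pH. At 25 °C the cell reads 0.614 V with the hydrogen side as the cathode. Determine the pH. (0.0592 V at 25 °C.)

pH = 1.95

E°_cell = 0.74 V and n = 6.
log Q = n(E° − E)/0.0592 = 6×(0.74 − 0.614)/0.0592 = 12.770.
With Q = [Cr³⁺]^2·P(H₂)^3 / [H⁺]^6, solving for [H⁺] gives log[H⁺] = -1.946, so pH = 1.95.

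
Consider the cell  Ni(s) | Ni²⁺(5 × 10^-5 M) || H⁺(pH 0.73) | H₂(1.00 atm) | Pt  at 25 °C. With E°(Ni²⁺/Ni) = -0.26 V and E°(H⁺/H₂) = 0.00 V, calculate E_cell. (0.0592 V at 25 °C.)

0.34 V

The hydrogen couple is the cathode, so E°_cell = 0.26 V; n = 2.
[H⁺] = 10^(−0.73) = 0.19 M, and Q = [Ni²⁺]·P(H₂) / [H⁺]^2 = 0.00144.
E = E° − (0.0592/2) log Q = 0.26 − (0.0592/2)(-2.841) = 0.344 V.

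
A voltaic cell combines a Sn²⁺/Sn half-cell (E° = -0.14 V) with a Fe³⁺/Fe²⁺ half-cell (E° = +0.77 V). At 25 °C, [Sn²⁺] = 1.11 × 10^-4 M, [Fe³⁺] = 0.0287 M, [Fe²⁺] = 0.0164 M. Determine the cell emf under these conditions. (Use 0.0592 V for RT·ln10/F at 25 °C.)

1.04 V

The Fe³⁺/Fe²⁺ couple has the higher reduction potential and acts as the cathode, so E°_cell = +0.77 − (-0.14) = 0.91 V.
Balancing electrons gives n = 2; the reaction quotient is Q = [Sn²⁺]·[Fe²⁺]^2/[Fe³⁺]^2 = 3.62 × 10^-5.
At 25 °C, E = E° − (0.0592/n) log Q = 0.91 − (0.0592/2)(-4.441) = 0.910 + 0.131 = 1.041 V.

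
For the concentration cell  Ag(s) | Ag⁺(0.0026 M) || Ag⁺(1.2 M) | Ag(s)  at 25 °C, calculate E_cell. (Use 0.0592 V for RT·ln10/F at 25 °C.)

Both half-cells are Ag⁺/Ag, so E°_cell = 0. The concentrated side is the cathode; the cell reaction moves Ag⁺ from high to low concentration with n = 1.
Q = [Ag⁺]_dilute/[Ag⁺]_conc = 0.0026/1.2 = 0.00217.
E = 0 − (0.0592/1) log Q = −(0.0592/1)(-2.664) = 0.1577 V.

0.16 V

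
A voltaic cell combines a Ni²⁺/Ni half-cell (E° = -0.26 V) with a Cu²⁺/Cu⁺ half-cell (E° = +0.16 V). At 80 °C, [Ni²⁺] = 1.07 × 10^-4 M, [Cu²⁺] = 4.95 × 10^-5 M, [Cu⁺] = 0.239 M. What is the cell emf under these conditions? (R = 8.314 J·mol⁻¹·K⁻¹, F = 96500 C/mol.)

The Cu²⁺/Cu⁺ couple has the higher reduction potential and acts as the cathode, so E°_cell = +0.16 − (-0.26) = 0.42 V.
Balancing electrons gives n = 2; the reaction quotient is Q = [Ni²⁺]·[Cu⁺]^2/[Cu²⁺]^2 = 2490.
E = E° − (RT/nF) ln Q = 0.42 − (8.314×353)/(2×96500) × (7.822) = 0.420 − 0.119 = 0.301 V.

0.301 V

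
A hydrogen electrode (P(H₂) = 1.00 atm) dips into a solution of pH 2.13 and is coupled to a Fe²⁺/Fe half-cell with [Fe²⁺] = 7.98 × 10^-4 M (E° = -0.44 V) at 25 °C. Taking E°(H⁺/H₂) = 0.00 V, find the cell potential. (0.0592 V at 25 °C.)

0.41 V

The hydrogen couple is the cathode, so E°_cell = 0.44 V; n = 2.
[H⁺] = 10^(−2.13) = 0.0074 M, and Q = [Fe²⁺]·P(H₂) / [H⁺]^2 = 14.5.
E = E° − (0.0592/2) log Q = 0.44 − (0.0592/2)(1.162) = 0.406 V.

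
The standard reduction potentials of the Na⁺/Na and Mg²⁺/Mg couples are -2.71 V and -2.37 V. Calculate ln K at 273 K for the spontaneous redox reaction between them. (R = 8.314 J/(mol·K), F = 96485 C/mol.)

E°_cell = -2.37 − (-2.71) = 0.34 V, with n = 2 electrons transferred.
At equilibrium E = 0, so the Nernst equation gives ln K = nFE°/RT = (2)(96485)(0.34)/((8.314)(273)) = 28.91.

ln K = 28.9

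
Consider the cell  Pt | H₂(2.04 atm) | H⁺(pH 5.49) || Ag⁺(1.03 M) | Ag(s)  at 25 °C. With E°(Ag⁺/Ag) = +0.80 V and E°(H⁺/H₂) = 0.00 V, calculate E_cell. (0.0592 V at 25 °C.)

1.13 V

The Ag⁺/Ag couple is the cathode, so E°_cell = 0.80 V; n = 2.
[H⁺] = 10^(−5.49) = 3.2 × 10^-6 M, and Q = [H⁺]^2 / ([Ag⁺]^2·P(H₂)) = 4.84 × 10^-12.
E = E° − (0.0592/2) log Q = 0.80 − (0.0592/2)(-11.315) = 1.135 V.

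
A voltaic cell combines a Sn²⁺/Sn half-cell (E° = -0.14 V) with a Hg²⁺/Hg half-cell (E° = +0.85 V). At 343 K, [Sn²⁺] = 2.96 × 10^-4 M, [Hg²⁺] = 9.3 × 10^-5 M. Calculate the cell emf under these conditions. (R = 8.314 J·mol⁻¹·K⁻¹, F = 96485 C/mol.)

0.973 V

The Hg²⁺/Hg couple has the higher reduction potential and acts as the cathode, so E°_cell = +0.85 − (-0.14) = 0.99 V.
Balancing electrons gives n = 2; the reaction quotient is Q = [Sn²⁺]/[Hg²⁺] = 3.18.
E = E° − (RT/nF) ln Q = 0.99 − (8.314×343)/(2×96485) × (1.158) = 0.990 − 0.017 = 0.973 V.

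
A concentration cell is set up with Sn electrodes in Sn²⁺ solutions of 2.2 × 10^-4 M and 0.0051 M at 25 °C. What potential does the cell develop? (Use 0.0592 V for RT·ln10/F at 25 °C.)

0.040 V

Both half-cells are Sn²⁺/Sn, so E°_cell = 0. The concentrated side is the cathode; the cell reaction moves Sn²⁺ from high to low concentration with n = 2.
Q = [Sn²⁺]_dilute/[Sn²⁺]_conc = 2.2 × 10^-4/0.0051 = 0.0431.
E = 0 − (0.0592/2) log Q = −(0.0592/2)(-1.365) = 0.0404 V.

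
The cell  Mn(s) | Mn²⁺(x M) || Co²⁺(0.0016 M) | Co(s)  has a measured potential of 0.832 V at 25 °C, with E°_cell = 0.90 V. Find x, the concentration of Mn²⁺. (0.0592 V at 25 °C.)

0.32 M

From the Nernst equation, log Q = n(E° − E)/0.0592 = 2(0.90 − 0.832)/0.0592 = 2.297, so Q = 198.
With Q = [Mn²⁺]/[Co²⁺] and the known concentrations, [Mn²⁺] in the numerator gives [Mn²⁺] = 0.32 M.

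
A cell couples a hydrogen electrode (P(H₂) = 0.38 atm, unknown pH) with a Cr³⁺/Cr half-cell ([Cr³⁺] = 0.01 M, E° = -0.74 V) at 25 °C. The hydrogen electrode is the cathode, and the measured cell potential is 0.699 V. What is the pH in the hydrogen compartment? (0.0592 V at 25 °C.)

E°_cell = 0.74 V and n = 6.
log Q = n(E° − E)/0.0592 = 6×(0.74 − 0.699)/0.0592 = 4.155.
With Q = [Cr³⁺]^2·P(H₂)^3 / [H⁺]^6, solving for [H⁺] gives log[H⁺] = -1.569, so pH = 1.57.

pH = 1.57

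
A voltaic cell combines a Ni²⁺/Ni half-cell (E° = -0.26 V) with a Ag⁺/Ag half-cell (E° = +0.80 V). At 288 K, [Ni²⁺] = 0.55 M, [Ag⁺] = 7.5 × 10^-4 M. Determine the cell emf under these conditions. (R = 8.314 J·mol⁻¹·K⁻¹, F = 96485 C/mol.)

The Ag⁺/Ag couple has the higher reduction potential and acts as the cathode, so E°_cell = +0.80 − (-0.26) = 1.06 V.
Balancing electrons gives n = 2; the reaction quotient is Q = [Ni²⁺]/[Ag⁺]^2 = 9.78 × 10^5.
E = E° − (RT/nF) ln Q = 1.06 − (8.314×288)/(2×96485) × (13.793) = 1.060 − 0.171 = 0.889 V.

0.889 V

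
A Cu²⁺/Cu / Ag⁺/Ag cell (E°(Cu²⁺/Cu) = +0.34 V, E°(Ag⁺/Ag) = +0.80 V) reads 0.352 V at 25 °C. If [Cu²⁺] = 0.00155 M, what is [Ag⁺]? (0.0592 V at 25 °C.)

5.9 × 10^-4 M

From the Nernst equation, log Q = n(E° − E)/0.0592 = 2(0.46 − 0.352)/0.0592 = 3.649, so Q = 4450.
With Q = [Cu²⁺]/[Ag⁺]^2 and the known concentrations, [Ag⁺]^2 in the denominator gives [Ag⁺] = 5.9 × 10^-4 M.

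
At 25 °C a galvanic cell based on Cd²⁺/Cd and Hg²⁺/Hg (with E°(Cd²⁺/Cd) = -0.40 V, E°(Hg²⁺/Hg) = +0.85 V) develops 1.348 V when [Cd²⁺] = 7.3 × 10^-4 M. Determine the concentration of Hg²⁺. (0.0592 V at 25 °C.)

1.5 M

From the Nernst equation, log Q = n(E° − E)/0.0592 = 2(1.25 − 1.348)/0.0592 = -3.311, so Q = 4.89 × 10^-4.
With Q = [Cd²⁺]/[Hg²⁺] and the known concentrations, [Hg²⁺] in the denominator gives [Hg²⁺] = 1.5 M.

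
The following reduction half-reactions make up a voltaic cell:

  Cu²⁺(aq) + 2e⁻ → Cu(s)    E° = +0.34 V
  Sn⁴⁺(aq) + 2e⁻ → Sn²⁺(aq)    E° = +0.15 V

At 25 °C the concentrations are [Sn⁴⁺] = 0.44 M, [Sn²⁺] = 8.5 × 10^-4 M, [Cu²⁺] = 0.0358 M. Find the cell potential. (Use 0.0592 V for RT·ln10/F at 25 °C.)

0.067 V

The Cu²⁺/Cu couple has the higher reduction potential and acts as the cathode, so E°_cell = +0.34 − (+0.15) = 0.19 V.
Balancing electrons gives n = 2; the reaction quotient is Q = [Sn⁴⁺]/([Sn²⁺]·[Cu²⁺]) = 1.45 × 10^4.
At 25 °C, E = E° − (0.0592/n) log Q = 0.19 − (0.0592/2)(4.160) = 0.190 − 0.123 = 0.067 V.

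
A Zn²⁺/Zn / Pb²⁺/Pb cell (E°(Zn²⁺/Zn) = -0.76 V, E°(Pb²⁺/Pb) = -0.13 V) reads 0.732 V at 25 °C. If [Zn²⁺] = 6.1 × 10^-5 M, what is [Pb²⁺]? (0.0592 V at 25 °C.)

0.17 M

From the Nernst equation, log Q = n(E° − E)/0.0592 = 2(0.63 − 0.732)/0.0592 = -3.446, so Q = 3.58 × 10^-4.
With Q = [Zn²⁺]/[Pb²⁺] and the known concentrations, [Pb²⁺] in the denominator gives [Pb²⁺] = 0.17 M.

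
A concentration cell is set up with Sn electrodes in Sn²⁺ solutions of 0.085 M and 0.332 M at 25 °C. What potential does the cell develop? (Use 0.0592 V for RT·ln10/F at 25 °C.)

Both half-cells are Sn²⁺/Sn, so E°_cell = 0. The concentrated side is the cathode; the cell reaction moves Sn²⁺ from high to low concentration with n = 2.
Q = [Sn²⁺]_dilute/[Sn²⁺]_conc = 0.085/0.332 = 0.256.
E = 0 − (0.0592/2) log Q = −(0.0592/2)(-0.592) = 0.0175 V.

0.018 V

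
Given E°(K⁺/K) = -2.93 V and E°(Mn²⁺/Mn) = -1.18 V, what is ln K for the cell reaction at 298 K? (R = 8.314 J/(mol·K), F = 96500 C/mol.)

ln K = 136.3

E°_cell = -1.18 − (-2.93) = 1.75 V, with n = 2 electrons transferred.
At equilibrium E = 0, so the Nernst equation gives ln K = nFE°/RT = (2)(96500)(1.75)/((8.314)(298)) = 136.32.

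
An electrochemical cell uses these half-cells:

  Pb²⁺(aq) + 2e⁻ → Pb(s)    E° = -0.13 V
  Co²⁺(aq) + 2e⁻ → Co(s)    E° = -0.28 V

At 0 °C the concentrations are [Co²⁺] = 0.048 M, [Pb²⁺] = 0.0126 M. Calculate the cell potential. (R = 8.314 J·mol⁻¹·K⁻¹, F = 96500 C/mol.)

The Pb²⁺/Pb couple has the higher reduction potential and acts as the cathode, so E°_cell = -0.13 − (-0.28) = 0.15 V.
Balancing electrons gives n = 2; the reaction quotient is Q = [Co²⁺]/[Pb²⁺] = 3.81.
E = E° − (RT/nF) ln Q = 0.15 − (8.314×273)/(2×96500) × (1.338) = 0.150 − 0.016 = 0.134 V.

0.134 V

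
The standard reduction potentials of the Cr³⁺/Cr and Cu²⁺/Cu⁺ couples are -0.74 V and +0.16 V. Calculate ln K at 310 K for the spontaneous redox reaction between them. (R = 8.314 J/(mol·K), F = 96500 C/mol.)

ln K = 101.1

E°_cell = +0.16 − (-0.74) = 0.90 V, with n = 3 electrons transferred.
At equilibrium E = 0, so the Nernst equation gives ln K = nFE°/RT = (3)(96500)(0.90)/((8.314)(310)) = 101.09.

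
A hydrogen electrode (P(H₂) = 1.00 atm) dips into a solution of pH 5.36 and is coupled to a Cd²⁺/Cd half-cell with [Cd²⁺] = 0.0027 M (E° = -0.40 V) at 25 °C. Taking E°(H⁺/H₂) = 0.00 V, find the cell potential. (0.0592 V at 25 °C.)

The hydrogen couple is the cathode, so E°_cell = 0.40 V; n = 2.
[H⁺] = 10^(−5.36) = 4.4 × 10^-6 M, and Q = [Cd²⁺]·P(H₂) / [H⁺]^2 = 1.42 × 10^8.
E = E° − (0.0592/2) log Q = 0.40 − (0.0592/2)(8.151) = 0.159 V.

0.16 V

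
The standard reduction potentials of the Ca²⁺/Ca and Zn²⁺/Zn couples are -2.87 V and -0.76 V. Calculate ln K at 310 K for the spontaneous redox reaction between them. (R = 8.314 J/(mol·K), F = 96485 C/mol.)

ln K = 158.0

E°_cell = -0.76 − (-2.87) = 2.11 V, with n = 2 electrons transferred.
At equilibrium E = 0, so the Nernst equation gives ln K = nFE°/RT = (2)(96485)(2.11)/((8.314)(310)) = 157.98.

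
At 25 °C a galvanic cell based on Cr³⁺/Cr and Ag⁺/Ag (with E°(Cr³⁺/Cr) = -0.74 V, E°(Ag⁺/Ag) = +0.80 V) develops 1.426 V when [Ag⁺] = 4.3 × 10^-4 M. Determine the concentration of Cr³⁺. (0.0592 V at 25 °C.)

From the Nernst equation, log Q = n(E° − E)/0.0592 = 3(1.54 − 1.426)/0.0592 = 5.777, so Q = 5.98 × 10^5.
With Q = [Cr³⁺]/[Ag⁺]^3 and the known concentrations, [Cr³⁺] in the numerator gives [Cr³⁺] = 4.8 × 10^-5 M.

4.8 × 10^-5 M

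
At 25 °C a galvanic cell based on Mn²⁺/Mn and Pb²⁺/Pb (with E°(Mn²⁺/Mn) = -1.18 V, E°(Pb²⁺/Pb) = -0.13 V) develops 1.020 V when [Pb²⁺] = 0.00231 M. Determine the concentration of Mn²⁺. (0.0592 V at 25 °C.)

0.024 M

From the Nernst equation, log Q = n(E° − E)/0.0592 = 2(1.05 − 1.020)/0.0592 = 1.014, so Q = 10.3.
With Q = [Mn²⁺]/[Pb²⁺] and the known concentrations, [Mn²⁺] in the numerator gives [Mn²⁺] = 0.024 M.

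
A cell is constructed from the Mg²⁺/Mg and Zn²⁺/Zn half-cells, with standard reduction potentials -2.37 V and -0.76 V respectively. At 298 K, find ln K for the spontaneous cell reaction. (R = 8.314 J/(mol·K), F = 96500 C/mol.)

ln K = 125.4

E°_cell = -0.76 − (-2.37) = 1.61 V, with n = 2 electrons transferred.
At equilibrium E = 0, so the Nernst equation gives ln K = nFE°/RT = (2)(96500)(1.61)/((8.314)(298)) = 125.42.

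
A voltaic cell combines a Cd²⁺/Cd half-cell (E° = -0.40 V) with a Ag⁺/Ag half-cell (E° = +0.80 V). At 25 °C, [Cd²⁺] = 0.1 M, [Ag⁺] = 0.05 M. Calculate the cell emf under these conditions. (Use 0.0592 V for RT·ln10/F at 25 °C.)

The Ag⁺/Ag couple has the higher reduction potential and acts as the cathode, so E°_cell = +0.80 − (-0.40) = 1.20 V.
Balancing electrons gives n = 2; the reaction quotient is Q = [Cd²⁺]/[Ag⁺]^2 = 40.0.
At 25 °C, E = E° − (0.0592/n) log Q = 1.20 − (0.0592/2)(1.602) = 1.200 − 0.047 = 1.153 V.

1.15 V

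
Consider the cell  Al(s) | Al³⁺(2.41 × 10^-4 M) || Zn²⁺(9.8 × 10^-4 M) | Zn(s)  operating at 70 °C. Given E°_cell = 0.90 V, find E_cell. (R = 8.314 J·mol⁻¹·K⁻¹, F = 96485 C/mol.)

Balancing electrons gives n = 6; the reaction quotient is Q = [Al³⁺]^2/[Zn²⁺]^3 = 61.7.
E = E° − (RT/nF) ln Q = 0.90 − (8.314×343)/(6×96485) × (4.122) = 0.900 − 0.020 = 0.880 V.

0.880 V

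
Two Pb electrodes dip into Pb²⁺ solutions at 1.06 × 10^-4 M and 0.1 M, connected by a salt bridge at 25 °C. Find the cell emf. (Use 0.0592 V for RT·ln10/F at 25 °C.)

0.088 V

Both half-cells are Pb²⁺/Pb, so E°_cell = 0. The concentrated side is the cathode; the cell reaction moves Pb²⁺ from high to low concentration with n = 2.
Q = [Pb²⁺]_dilute/[Pb²⁺]_conc = 1.06 × 10^-4/0.1 = 0.00106.
E = 0 − (0.0592/2) log Q = −(0.0592/2)(-2.975) = 0.0881 V.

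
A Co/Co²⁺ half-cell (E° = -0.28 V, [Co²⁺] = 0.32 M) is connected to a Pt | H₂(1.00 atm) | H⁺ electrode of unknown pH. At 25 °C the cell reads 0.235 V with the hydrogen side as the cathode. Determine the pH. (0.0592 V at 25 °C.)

pH = 1.01

E°_cell = 0.28 V and n = 2.
log Q = n(E° − E)/0.0592 = 2×(0.28 − 0.235)/0.0592 = 1.520.
With Q = [Co²⁺]·P(H₂) / [H⁺]^2, solving for [H⁺] gives log[H⁺] = -1.008, so pH = 1.01.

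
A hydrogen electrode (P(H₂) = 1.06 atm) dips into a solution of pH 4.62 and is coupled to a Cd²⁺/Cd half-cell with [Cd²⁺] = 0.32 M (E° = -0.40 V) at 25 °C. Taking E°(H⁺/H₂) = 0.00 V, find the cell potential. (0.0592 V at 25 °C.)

0.14 V

The hydrogen couple is the cathode, so E°_cell = 0.40 V; n = 2.
[H⁺] = 10^(−4.62) = 2.4 × 10^-5 M, and Q = [Cd²⁺]·P(H₂) / [H⁺]^2 = 5.89 × 10^8.
E = E° − (0.0592/2) log Q = 0.40 − (0.0592/2)(8.770) = 0.140 V.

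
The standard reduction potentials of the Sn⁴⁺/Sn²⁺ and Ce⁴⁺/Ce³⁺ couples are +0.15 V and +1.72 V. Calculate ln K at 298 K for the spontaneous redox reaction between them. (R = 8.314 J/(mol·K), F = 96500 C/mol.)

ln K = 122.3

E°_cell = +1.72 − (+0.15) = 1.57 V, with n = 2 electrons transferred.
At equilibrium E = 0, so the Nernst equation gives ln K = nFE°/RT = (2)(96500)(1.57)/((8.314)(298)) = 122.30.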